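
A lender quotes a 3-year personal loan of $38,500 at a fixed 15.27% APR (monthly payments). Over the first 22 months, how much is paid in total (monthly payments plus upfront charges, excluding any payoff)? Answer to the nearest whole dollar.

$29,474

At 15.27% the monthly rate is 0.0127250, so the payment is 38,500 × 0.0127250 / (1 − 1.0127250^−36) = $1,339.71.
Total outlay = 22 × $1,339.71 = $29,473.62.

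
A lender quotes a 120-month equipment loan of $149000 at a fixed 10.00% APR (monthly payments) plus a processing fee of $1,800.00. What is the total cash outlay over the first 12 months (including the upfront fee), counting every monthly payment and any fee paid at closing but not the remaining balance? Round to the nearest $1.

$25,429

At 10.00% the monthly rate is 0.0083333, so the payment is 149,000 × 0.0083333 / (1 − 1.0083333^−120) = $1,969.05.
Total outlay = 12 × $1,969.05 + $1,800.00 = $25,428.60.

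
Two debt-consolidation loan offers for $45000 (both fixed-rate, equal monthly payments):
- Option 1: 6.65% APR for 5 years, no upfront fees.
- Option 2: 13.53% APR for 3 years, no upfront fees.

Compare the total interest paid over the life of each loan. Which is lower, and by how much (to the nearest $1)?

Option 1 by $1,980

Option 1: at 6.65% the monthly rate is 0.0055417, so the payment is 45,000 × 0.0055417 / (1 − 1.0055417^−60) = $883.64.
Total interest on Option 1 = 60 × $883.64 − $45,000 = $8,018.40.
Option 2: at 13.53% the monthly rate is 0.0112750, so the payment is 45,000 × 0.0112750 / (1 − 1.0112750^−36) = $1,527.74.
Total interest on Option 2 = 36 × $1,527.74 − $45,000 = $9,998.64.
Option 1 is lower by $1,980.24.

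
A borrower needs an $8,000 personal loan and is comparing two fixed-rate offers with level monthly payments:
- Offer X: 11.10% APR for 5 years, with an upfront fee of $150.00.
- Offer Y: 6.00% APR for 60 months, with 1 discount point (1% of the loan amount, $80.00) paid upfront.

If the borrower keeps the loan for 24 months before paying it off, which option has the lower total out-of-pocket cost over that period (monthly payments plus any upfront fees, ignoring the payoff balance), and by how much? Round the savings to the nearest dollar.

Offer X: monthly rate = 11.1%/12 = 0.0092500; payment = 8,000 × 0.0092500 / (1 − (1+0.0092500)^−60) = $174.34.
Offer Y: at 6.00% the monthly rate is 0.0050000, so the payment is 8,000 × 0.0050000 / (1 − 1.0050000^−60) = $154.66.
Over 24 months: Offer X costs 24 × $174.34 + $150.00 = $4,334.16; Offer Y costs 24 × $154.66 + $80.00 = $3,791.84.
Offer Y is cheaper by $4,334.16 − $3,791.84 = $542.32.

Offer Y by $542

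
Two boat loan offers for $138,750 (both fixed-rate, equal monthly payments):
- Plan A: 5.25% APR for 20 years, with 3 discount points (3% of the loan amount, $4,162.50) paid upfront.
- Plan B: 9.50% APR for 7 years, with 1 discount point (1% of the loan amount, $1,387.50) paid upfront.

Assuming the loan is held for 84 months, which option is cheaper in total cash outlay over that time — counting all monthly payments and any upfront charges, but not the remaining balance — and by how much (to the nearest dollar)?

Plan A by $109,178

Plan A: at 5.25% the monthly rate is 0.0043750, so the payment is 138,750 × 0.0043750 / (1 − 1.0043750^−240) = $934.96.
Plan B: monthly rate = 9.5%/12 = 0.0079167; payment = 138,750 × 0.0079167 / (1 − (1+0.0079167)^−84) = $2,267.73.
Over 84 months: Plan A costs 84 × $934.96 + $4,162.50 = $82,699.14; Plan B costs 84 × $2,267.73 + $1,387.50 = $191,876.82.
Plan A is cheaper by $191,876.82 − $82,699.14 = $109,177.68.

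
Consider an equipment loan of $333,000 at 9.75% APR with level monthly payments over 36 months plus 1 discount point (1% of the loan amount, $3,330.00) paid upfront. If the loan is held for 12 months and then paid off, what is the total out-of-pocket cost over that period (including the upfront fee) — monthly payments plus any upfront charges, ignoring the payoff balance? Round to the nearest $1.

Monthly rate = 9.75%/12 = 0.0081250; payment = 333,000 × 0.0081250 / (1 − (1+0.0081250)^−36) = $10,705.93.
Total outlay = 12 × $10,705.93 + $3,330.00 = $131,801.16.

$131,801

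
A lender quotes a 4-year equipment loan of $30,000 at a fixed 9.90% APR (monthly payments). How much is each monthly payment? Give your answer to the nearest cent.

At 9.90% the monthly rate is 0.0082500, so the payment is 30,000 × 0.0082500 / (1 − 1.0082500^−48) = $759.44.

$759.44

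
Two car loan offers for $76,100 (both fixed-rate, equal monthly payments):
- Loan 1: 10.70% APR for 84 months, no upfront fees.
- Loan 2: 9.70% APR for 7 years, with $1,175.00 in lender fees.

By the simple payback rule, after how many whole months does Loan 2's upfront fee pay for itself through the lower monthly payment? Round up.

30 months

Loan 1: at 10.70% the monthly rate is 0.0089167, so the payment is 76,100 × 0.0089167 / (1 − 1.0089167^−84) = $1,291.04.
Loan 2: monthly rate = 9.7%/12 = 0.0080833; payment = 76,100 × 0.0080833 / (1 − (1+0.0080833)^−84) = $1,251.59.
Monthly savings = $1,291.04 − $1,251.59 = $39.45.
Break-even = $1,175.00 / $39.45 = 29.78 → 30 months.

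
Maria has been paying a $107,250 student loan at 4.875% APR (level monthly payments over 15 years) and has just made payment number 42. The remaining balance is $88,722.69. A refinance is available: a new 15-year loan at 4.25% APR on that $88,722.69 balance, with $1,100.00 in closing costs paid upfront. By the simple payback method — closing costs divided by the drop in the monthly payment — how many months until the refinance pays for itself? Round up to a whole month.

7 months

Current payment = 107,250 × 4.875%/12 / (1 − (1+0.0040625)^−180) = $841.16.
Refinanced payment = 88,722.69 × 0.0035417 / (1 − (1+0.0035417)^−180) = $667.44.
Monthly savings = $841.16 − $667.44 = $173.72.
Break-even = $1,100.00 / $173.72 = 6.33 → 7 months.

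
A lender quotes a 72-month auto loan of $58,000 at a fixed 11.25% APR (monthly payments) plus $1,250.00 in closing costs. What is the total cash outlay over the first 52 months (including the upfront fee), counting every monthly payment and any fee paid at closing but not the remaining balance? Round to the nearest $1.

Monthly rate = 11.25%/12 = 0.0093750; payment = 58,000 × 0.0093750 / (1 − (1+0.0093750)^−72) = $1,111.42.
Total outlay = 52 × $1,111.42 + $1,250.00 = $59,043.84.

$59,044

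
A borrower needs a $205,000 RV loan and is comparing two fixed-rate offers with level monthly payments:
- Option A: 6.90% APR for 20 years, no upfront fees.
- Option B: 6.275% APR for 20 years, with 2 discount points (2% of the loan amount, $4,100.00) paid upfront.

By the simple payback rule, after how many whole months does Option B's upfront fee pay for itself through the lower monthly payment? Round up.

55 months

Option A: at 6.90% the monthly rate is 0.0057500, so the payment is 205,000 × 0.0057500 / (1 − 1.0057500^−240) = $1,577.08.
Option B: at 6.275% the monthly rate is 0.0052292, so the payment is 205,000 × 0.0052292 / (1 − 1.0052292^−240) = $1,501.39.
Monthly savings = $1,577.08 − $1,501.39 = $75.69.
Break-even = $4,100.00 / $75.69 = 54.17 → 55 months.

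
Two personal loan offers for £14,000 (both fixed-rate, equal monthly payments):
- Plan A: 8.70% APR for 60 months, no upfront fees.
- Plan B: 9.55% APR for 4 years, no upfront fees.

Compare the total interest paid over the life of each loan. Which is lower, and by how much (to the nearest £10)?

Plan A: at 8.70% the monthly rate is 0.0072500, so the payment is 14,000 × 0.0072500 / (1 − 1.0072500^−60) = £288.58.
Total interest on Plan A = 60 × £288.58 − £14,000 = £3,314.80.
Plan B: at 9.55% the monthly rate is 0.0079583, so the payment is 14,000 × 0.0079583 / (1 − 1.0079583^−48) = £352.06.
Total interest on Plan B = 48 × £352.06 − £14,000 = £2,898.88.
Plan B is lower by £415.92.

Plan B by £420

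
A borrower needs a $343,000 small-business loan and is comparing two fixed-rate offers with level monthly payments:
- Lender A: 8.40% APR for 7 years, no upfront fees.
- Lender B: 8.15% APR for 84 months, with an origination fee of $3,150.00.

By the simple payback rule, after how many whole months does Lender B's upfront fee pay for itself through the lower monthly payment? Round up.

74 months

Lender A: monthly rate = 8.4%/12 = 0.0070000; payment = 343,000 × 0.0070000 / (1 − (1+0.0070000)^−84) = $5,414.68.
Lender B: at 8.15% the monthly rate is 0.0067917, so the payment is 343,000 × 0.0067917 / (1 − 1.0067917^−84) = $5,371.74.
Monthly savings = $5,414.68 − $5,371.74 = $42.94.
Break-even = $3,150.00 / $42.94 = 73.36 → 74 months.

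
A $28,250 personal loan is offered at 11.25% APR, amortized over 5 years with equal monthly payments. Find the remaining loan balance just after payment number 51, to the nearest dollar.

With monthly rate i = 11.25%/12 = 0.0093750, the balance after k of n payments is P · [(1+i)^n − (1+i)^k] / [(1+i)^n − 1].
(1+0.0093750)^60 = 1.75046181 and (1+0.0093750)^51 = 1.60945836, so the balance is 28,250 × (1.75046181 − 1.60945836) / (1.75046181 − 1) = $5,307.86.

$5,308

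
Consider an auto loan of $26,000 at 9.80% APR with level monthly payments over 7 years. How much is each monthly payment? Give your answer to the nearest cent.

At 9.80% the monthly rate is 0.0081667, so the payment is 26,000 × 0.0081667 / (1 − 1.0081667^−84) = $428.95.

$428.95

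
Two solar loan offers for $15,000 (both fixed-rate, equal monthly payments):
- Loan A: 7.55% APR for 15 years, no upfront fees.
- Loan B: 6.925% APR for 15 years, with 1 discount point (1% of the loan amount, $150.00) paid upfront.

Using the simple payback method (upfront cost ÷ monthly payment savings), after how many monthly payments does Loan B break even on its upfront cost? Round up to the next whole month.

Loan A: monthly rate = 7.55%/12 = 0.0062917; payment = 15,000 × 0.0062917 / (1 − (1+0.0062917)^−180) = $139.48.
Loan B: monthly rate = 6.925%/12 = 0.0057708; payment = 15,000 × 0.0057708 / (1 − (1+0.0057708)^−180) = $134.20.
Monthly savings = $139.48 − $134.20 = $5.28.
Break-even = $150.00 / $5.28 = 28.41 → 29 months.

29 months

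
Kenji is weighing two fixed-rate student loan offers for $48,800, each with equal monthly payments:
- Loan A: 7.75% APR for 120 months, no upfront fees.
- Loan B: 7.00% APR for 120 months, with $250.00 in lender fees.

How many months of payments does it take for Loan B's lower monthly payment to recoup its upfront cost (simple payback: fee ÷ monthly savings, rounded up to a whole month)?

Loan A: at 7.75% the monthly rate is 0.0064583, so the payment is 48,800 × 0.0064583 / (1 − 1.0064583^−120) = $585.65.
Loan B: at 7.00% the monthly rate is 0.0058333, so the payment is 48,800 × 0.0058333 / (1 − 1.0058333^−120) = $566.61.
Monthly savings = $585.65 − $566.61 = $19.04.
Break-even = $250.00 / $19.04 = 13.13 → 14 months.

14 months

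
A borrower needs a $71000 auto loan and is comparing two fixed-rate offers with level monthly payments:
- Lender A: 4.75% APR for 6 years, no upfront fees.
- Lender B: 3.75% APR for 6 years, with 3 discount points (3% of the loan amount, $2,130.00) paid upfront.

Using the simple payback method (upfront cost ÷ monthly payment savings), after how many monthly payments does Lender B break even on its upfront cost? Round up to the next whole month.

Lender A: monthly rate = 4.75%/12 = 0.0039583; payment = 71,000 × 0.0039583 / (1 − (1+0.0039583)^−72) = $1,135.23.
Lender B: at 3.75% the monthly rate is 0.0031250, so the payment is 71,000 × 0.0031250 / (1 − 1.0031250^−72) = $1,102.74.
Monthly savings = $1,135.23 − $1,102.74 = $32.49.
Break-even = $2,130.00 / $32.49 = 65.56 → 66 months.

66 months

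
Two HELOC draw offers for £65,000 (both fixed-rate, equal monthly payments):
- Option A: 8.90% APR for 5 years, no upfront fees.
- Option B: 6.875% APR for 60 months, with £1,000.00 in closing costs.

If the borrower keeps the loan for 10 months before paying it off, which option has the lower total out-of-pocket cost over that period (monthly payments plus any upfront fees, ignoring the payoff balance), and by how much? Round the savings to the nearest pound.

Option A by £371

Option A: at 8.90% the monthly rate is 0.0074167, so the payment is 65,000 × 0.0074167 / (1 − 1.0074167^−60) = £1,346.14.
Option B: at 6.875% the monthly rate is 0.0057292, so the payment is 65,000 × 0.0057292 / (1 − 1.0057292^−60) = £1,283.25.
Over 10 months: Option A costs 10 × £1,346.14 = £13,461.40; Option B costs 10 × £1,283.25 + £1,000.00 = £13,832.50.
Option A is cheaper by £13,832.50 − £13,461.40 = £371.10.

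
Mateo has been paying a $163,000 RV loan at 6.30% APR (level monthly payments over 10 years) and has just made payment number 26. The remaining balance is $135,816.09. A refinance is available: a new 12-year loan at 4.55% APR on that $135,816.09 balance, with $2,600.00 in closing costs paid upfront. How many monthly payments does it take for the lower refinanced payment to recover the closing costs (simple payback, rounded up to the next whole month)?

5 months

Current payment = 163,000 × 6.3%/12 / (1 − (1+0.0052500)^−120) = $1,834.29.
Refinanced payment = 135,816.09 × 0.0037917 / (1 − (1+0.0037917)^−144) = $1,225.71.
Monthly savings = $1,834.29 − $1,225.71 = $608.58.
Break-even = $2,600.00 / $608.58 = 4.27 → 5 months.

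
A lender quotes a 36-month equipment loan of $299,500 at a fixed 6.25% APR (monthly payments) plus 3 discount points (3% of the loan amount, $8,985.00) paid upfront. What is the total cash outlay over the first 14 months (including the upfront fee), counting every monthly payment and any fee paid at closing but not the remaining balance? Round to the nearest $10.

Monthly rate = 6.25%/12 = 0.0052083; payment = 299,500 × 0.0052083 / (1 − (1+0.0052083)^−36) = $9,145.33.
Total outlay = 14 × $9,145.33 + $8,985.00 = $137,019.62.

$137,020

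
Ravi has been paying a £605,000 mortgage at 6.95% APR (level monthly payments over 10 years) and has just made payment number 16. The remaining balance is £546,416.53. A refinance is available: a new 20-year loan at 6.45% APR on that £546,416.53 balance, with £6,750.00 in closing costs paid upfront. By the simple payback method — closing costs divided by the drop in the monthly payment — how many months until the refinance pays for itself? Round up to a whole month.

3 months

Current payment = 605,000 × 6.95%/12 / (1 − (1+0.0057917)^−120) = £7,008.98.
Refinanced payment = 546,416.53 × 0.0053750 / (1 − (1+0.0053750)^−240) = £4,057.87.
Monthly savings = £7,008.98 − £4,057.87 = £2,951.11.
Break-even = £6,750.00 / £2,951.11 = 2.29 → 3 months.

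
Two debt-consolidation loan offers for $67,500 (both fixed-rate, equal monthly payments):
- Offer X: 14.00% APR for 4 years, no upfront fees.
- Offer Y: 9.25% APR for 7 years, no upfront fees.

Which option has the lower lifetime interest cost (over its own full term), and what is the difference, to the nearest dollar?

Offer X: at 14.00% the monthly rate is 0.0116667, so the payment is 67,500 × 0.0116667 / (1 − 1.0116667^−48) = $1,844.54.
Total interest on Offer X = 48 × $1,844.54 − $67,500 = $21,037.92.
Offer Y: monthly rate = 9.25%/12 = 0.0077083; payment = 67,500 × 0.0077083 / (1 − (1+0.0077083)^−84) = $1,094.60.
Total interest on Offer Y = 84 × $1,094.60 − $67,500 = $24,446.40.
Offer X is lower by $3,408.48.

Offer X by $3,408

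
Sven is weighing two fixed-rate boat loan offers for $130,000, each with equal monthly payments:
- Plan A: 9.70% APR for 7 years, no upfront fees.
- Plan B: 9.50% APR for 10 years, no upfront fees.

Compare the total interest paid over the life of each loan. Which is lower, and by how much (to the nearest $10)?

Plan A by $22,260

Plan A: monthly rate = 9.7%/12 = 0.0080833; payment = 130,000 × 0.0080833 / (1 − (1+0.0080833)^−84) = $2,138.06.
Total interest on Plan A = 84 × $2,138.06 − $130,000 = $49,597.04.
Plan B: at 9.50% the monthly rate is 0.0079167, so the payment is 130,000 × 0.0079167 / (1 − 1.0079167^−120) = $1,682.17.
Total interest on Plan B = 120 × $1,682.17 − $130,000 = $71,860.40.
Plan A is lower by $22,263.36.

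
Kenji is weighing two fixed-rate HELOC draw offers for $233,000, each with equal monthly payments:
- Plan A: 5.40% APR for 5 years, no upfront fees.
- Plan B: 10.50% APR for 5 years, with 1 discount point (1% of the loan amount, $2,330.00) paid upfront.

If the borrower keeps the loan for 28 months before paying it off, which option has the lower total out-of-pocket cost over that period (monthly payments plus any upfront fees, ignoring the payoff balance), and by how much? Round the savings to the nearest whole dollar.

Plan A: monthly rate = 5.4%/12 = 0.0045000; payment = 233,000 × 0.0045000 / (1 − (1+0.0045000)^−60) = $4,439.82.
Plan B: monthly rate = 10.5%/12 = 0.0087500; payment = 233,000 × 0.0087500 / (1 − (1+0.0087500)^−60) = $5,008.08.
Over 28 months: Plan A costs 28 × $4,439.82 = $124,314.96; Plan B costs 28 × $5,008.08 + $2,330.00 = $142,556.24.
Plan A is cheaper by $142,556.24 − $124,314.96 = $18,241.28.

Plan A by $18,241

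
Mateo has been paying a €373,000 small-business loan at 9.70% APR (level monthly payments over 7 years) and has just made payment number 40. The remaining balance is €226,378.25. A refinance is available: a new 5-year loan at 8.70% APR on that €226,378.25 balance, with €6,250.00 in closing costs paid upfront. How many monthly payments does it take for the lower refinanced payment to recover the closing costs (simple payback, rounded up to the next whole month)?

Current payment = 373,000 × 9.7%/12 / (1 − (1+0.0080833)^−84) = €6,134.58.
Refinanced payment = 226,378.25 × 0.0072500 / (1 − (1+0.0072500)^−60) = €4,666.35.
Monthly savings = €6,134.58 − €4,666.35 = €1,468.23.
Break-even = €6,250.00 / €1,468.23 = 4.26 → 5 months.

5 months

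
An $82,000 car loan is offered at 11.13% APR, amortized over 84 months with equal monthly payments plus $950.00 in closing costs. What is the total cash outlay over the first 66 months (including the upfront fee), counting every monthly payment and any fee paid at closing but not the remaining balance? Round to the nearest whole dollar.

Monthly rate = 11.13%/12 = 0.0092750; payment = 82,000 × 0.0092750 / (1 − (1+0.0092750)^−84) = $1,409.65.
Total outlay = 66 × $1,409.65 + $950.00 = $93,986.90.

$93,987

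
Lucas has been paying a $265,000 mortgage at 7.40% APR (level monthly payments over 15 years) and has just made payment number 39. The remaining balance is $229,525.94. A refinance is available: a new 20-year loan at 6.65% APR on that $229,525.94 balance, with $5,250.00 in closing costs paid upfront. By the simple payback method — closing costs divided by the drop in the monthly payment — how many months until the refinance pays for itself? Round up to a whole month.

8 months

Current payment = 265,000 × 7.4%/12 / (1 − (1+0.0061667)^−180) = $2,441.55.
Refinanced payment = 229,525.94 × 0.0055417 / (1 − (1+0.0055417)^−240) = $1,731.61.
Monthly savings = $2,441.55 − $1,731.61 = $709.94.
Break-even = $5,250.00 / $709.94 = 7.39 → 8 months.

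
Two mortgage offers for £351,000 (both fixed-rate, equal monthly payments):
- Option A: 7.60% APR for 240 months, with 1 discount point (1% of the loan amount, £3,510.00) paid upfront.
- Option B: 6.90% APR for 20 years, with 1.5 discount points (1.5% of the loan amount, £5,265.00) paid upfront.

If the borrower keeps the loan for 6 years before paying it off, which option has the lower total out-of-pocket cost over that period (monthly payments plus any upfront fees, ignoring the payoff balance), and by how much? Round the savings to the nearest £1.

Option B by £8,963

Option A: at 7.60% the monthly rate is 0.0063333, so the payment is 351,000 × 0.0063333 / (1 − 1.0063333^−240) = £2,849.13.
Option B: at 6.90% the monthly rate is 0.0057500, so the payment is 351,000 × 0.0057500 / (1 − 1.0057500^−240) = £2,700.27.
Over 72 months: Option A costs 72 × £2,849.13 + £3,510.00 = £208,647.36; Option B costs 72 × £2,700.27 + £5,265.00 = £199,684.44.
Option B is cheaper by £208,647.36 − £199,684.44 = £8,962.92.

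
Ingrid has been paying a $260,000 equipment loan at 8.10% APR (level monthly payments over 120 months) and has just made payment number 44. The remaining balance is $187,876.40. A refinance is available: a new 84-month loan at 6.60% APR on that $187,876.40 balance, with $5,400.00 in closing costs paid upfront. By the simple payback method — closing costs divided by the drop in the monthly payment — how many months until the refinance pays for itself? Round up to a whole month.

Current payment = 260,000 × 8.1%/12 / (1 − (1+0.0067500)^−120) = $3,168.27.
Refinanced payment = 187,876.40 × 0.0055000 / (1 − (1+0.0055000)^−84) = $2,798.96.
Monthly savings = $3,168.27 − $2,798.96 = $369.31.
Break-even = $5,400.00 / $369.31 = 14.62 → 15 months.

15 months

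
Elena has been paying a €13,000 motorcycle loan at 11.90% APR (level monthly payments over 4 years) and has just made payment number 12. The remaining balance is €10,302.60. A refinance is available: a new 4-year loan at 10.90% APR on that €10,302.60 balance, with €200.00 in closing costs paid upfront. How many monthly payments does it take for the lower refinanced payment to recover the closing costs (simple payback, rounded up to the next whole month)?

3 months

Current payment = 13,000 × 11.9%/12 / (1 − (1+0.0099167)^−48) = €341.70.
Refinanced payment = 10,302.60 × 0.0090833 / (1 − (1+0.0090833)^−48) = €265.78.
Monthly savings = €341.70 − €265.78 = €75.92.
Break-even = €200.00 / €75.92 = 2.63 → 3 months.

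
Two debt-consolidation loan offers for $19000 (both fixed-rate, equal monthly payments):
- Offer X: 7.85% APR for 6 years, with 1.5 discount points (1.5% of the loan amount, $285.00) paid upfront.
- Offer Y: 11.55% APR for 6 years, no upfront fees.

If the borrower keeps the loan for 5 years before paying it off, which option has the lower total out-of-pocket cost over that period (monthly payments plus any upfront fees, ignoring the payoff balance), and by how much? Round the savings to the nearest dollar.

Offer X by $1,832

Offer X: at 7.85% the monthly rate is 0.0065417, so the payment is 19,000 × 0.0065417 / (1 − 1.0065417^−72) = $331.74.
Offer Y: monthly rate = 11.55%/12 = 0.0096250; payment = 19,000 × 0.0096250 / (1 − (1+0.0096250)^−72) = $367.02.
Over 60 months: Offer X costs 60 × $331.74 + $285.00 = $20,189.40; Offer Y costs 60 × $367.02 = $22,021.20.
Offer X is cheaper by $22,021.20 − $20,189.40 = $1,831.80.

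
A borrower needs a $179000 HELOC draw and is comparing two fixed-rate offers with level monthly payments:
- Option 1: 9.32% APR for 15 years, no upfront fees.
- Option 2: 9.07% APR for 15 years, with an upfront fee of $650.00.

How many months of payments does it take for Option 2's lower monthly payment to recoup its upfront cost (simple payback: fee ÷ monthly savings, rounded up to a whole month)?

25 months

Option 1: monthly rate = 9.32%/12 = 0.0077667; payment = 179,000 × 0.0077667 / (1 − (1+0.0077667)^−180) = $1,849.77.
Option 2: at 9.07% the monthly rate is 0.0075583, so the payment is 179,000 × 0.0075583 / (1 − 1.0075583^−180) = $1,823.00.
Monthly savings = $1,849.77 − $1,823.00 = $26.77.
Break-even = $650.00 / $26.77 = 24.28 → 25 months.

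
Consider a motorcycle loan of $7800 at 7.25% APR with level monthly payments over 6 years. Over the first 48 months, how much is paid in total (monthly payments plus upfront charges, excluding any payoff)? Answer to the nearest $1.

At 7.25% the monthly rate is 0.0060417, so the payment is 7,800 × 0.0060417 / (1 − 1.0060417^−72) = $133.92.
Total outlay = 48 × $133.92 = $6,428.16.

$6,428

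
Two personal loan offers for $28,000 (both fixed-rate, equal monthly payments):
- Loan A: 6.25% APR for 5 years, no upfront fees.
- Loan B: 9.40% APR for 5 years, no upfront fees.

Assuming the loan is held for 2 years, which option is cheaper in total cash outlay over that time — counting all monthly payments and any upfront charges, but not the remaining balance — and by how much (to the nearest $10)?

Loan A by $1,010

Loan A: at 6.25% the monthly rate is 0.0052083, so the payment is 28,000 × 0.0052083 / (1 − 1.0052083^−60) = $544.58.
Loan B: monthly rate = 9.4%/12 = 0.0078333; payment = 28,000 × 0.0078333 / (1 − (1+0.0078333)^−60) = $586.68.
Over 24 months: Loan A costs 24 × $544.58 = $13,069.92; Loan B costs 24 × $586.68 = $14,080.32.
Loan A is cheaper by $14,080.32 − $13,069.92 = $1,010.40.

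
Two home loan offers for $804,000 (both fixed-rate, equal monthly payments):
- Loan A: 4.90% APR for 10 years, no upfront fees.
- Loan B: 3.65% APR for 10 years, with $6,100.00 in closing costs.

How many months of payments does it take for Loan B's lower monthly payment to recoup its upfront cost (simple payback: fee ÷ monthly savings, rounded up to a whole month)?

Loan A: at 4.90% the monthly rate is 0.0040833, so the payment is 804,000 × 0.0040833 / (1 − 1.0040833^−120) = $8,488.42.
Loan B: at 3.65% the monthly rate is 0.0030417, so the payment is 804,000 × 0.0030417 / (1 − 1.0030417^−120) = $8,007.04.
Monthly savings = $8,488.42 − $8,007.04 = $481.38.
Break-even = $6,100.00 / $481.38 = 12.67 → 13 months.

13 months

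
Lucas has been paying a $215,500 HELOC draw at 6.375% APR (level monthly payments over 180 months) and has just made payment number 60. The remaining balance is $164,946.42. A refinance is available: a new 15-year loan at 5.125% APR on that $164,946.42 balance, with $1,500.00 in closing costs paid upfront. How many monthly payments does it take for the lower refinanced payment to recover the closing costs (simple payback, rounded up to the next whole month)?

Current payment = 215,500 × 6.375%/12 / (1 − (1+0.0053125)^−180) = $1,862.46.
Refinanced payment = 164,946.42 × 0.0042708 / (1 − (1+0.0042708)^−180) = $1,315.15.
Monthly savings = $1,862.46 − $1,315.15 = $547.31.
Break-even = $1,500.00 / $547.31 = 2.74 → 3 months.

3 months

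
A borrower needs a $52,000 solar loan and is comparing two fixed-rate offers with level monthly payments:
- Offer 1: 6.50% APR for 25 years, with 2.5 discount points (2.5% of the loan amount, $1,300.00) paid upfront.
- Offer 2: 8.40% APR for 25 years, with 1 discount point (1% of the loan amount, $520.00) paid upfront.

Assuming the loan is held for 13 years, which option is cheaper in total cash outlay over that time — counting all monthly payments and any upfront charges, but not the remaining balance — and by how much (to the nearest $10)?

Offer 1: at 6.50% the monthly rate is 0.0054167, so the payment is 52,000 × 0.0054167 / (1 − 1.0054167^−300) = $351.11.
Offer 2: monthly rate = 8.4%/12 = 0.0070000; payment = 52,000 × 0.0070000 / (1 − (1+0.0070000)^−300) = $415.22.
Over 156 months: Offer 1 costs 156 × $351.11 + $1,300.00 = $56,073.16; Offer 2 costs 156 × $415.22 + $520.00 = $65,294.32.
Offer 1 is cheaper by $65,294.32 − $56,073.16 = $9,221.16.

Offer 1 by $9,220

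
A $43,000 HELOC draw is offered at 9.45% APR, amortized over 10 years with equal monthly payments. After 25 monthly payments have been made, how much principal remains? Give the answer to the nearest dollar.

With monthly rate i = 9.45%/12 = 0.0078750, the balance after k of n payments is P · [(1+i)^n − (1+i)^k] / [(1+i)^n − 1].
(1+0.0078750)^120 = 2.56330767 and (1+0.0078750)^25 = 1.21665325, so the balance is 43,000 × (2.56330767 − 1.21665325) / (2.56330767 − 1) = $37,040.78.

$37,041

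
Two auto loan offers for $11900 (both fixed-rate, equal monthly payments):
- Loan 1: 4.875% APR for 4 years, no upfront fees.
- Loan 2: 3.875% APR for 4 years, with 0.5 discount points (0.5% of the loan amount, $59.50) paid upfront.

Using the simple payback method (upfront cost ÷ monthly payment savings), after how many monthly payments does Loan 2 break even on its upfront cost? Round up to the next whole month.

12 months

Loan 1: at 4.875% the monthly rate is 0.0040625, so the payment is 11,900 × 0.0040625 / (1 − 1.0040625^−48) = $273.38.
Loan 2: at 3.875% the monthly rate is 0.0032292, so the payment is 11,900 × 0.0032292 / (1 − 1.0032292^−48) = $268.03.
Monthly savings = $273.38 − $268.03 = $5.35.
Break-even = $59.50 / $5.35 = 11.12 → 12 months.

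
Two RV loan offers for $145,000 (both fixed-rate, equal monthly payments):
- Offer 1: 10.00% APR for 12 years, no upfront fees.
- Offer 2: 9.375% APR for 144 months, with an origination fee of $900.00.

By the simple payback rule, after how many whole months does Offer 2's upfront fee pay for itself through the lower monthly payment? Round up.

18 months

Offer 1: at 10.00% the monthly rate is 0.0083333, so the payment is 145,000 × 0.0083333 / (1 − 1.0083333^−144) = $1,732.86.
Offer 2: monthly rate = 9.375%/12 = 0.0078125; payment = 145,000 × 0.0078125 / (1 − (1+0.0078125)^−144) = $1,680.92.
Monthly savings = $1,732.86 − $1,680.92 = $51.94.
Break-even = $900.00 / $51.94 = 17.33 → 18 months.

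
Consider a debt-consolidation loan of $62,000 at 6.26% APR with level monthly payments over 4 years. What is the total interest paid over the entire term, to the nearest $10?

$8,250

Monthly rate = 6.26%/12 = 0.0052167; payment = 62,000 × 0.0052167 / (1 − (1+0.0052167)^−48) = $1,463.47.
Total paid = 48 × $1,463.47 = $70,246.56; interest = $70,246.56 − $62,000 = $8,246.56.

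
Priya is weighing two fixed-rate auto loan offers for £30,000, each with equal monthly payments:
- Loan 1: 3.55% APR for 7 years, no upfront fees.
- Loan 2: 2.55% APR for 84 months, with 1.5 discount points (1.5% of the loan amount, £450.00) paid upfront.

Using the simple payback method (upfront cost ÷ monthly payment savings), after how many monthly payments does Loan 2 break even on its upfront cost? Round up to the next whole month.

Loan 1: at 3.55% the monthly rate is 0.0029583, so the payment is 30,000 × 0.0029583 / (1 − 1.0029583^−84) = £403.88.
Loan 2: monthly rate = 2.55%/12 = 0.0021250; payment = 30,000 × 0.0021250 / (1 − (1+0.0021250)^−84) = £390.34.
Monthly savings = £403.88 − £390.34 = £13.54.
Break-even = £450.00 / £13.54 = 33.23 → 34 months.

34 months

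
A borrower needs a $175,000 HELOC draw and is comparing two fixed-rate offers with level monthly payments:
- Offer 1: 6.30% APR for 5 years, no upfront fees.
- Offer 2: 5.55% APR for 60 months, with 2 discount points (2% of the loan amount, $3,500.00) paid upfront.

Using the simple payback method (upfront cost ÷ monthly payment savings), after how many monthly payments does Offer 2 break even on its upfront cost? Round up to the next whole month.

Offer 1: monthly rate = 6.3%/12 = 0.0052500; payment = 175,000 × 0.0052500 / (1 − (1+0.0052500)^−60) = $3,407.71.
Offer 2: monthly rate = 5.55%/12 = 0.0046250; payment = 175,000 × 0.0046250 / (1 − (1+0.0046250)^−60) = $3,346.74.
Monthly savings = $3,407.71 − $3,346.74 = $60.97.
Break-even = $3,500.00 / $60.97 = 57.41 → 58 months.

58 months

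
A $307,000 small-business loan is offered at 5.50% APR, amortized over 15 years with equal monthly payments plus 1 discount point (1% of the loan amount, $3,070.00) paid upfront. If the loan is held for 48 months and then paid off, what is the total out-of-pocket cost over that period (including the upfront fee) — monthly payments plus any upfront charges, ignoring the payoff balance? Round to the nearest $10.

$123,480

Monthly rate = 5.5%/12 = 0.0045833; payment = 307,000 × 0.0045833 / (1 − (1+0.0045833)^−180) = $2,508.45.
Total outlay = 48 × $2,508.45 + $3,070.00 = $123,475.60.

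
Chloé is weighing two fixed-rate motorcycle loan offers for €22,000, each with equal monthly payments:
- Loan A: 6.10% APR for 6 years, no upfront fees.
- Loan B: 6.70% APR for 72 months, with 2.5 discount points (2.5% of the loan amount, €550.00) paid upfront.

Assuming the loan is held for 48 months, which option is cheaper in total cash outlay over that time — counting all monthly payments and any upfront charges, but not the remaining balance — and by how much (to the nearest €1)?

Loan A by €851

Loan A: at 6.10% the monthly rate is 0.0050833, so the payment is 22,000 × 0.0050833 / (1 − 1.0050833^−72) = €365.64.
Loan B: at 6.70% the monthly rate is 0.0055833, so the payment is 22,000 × 0.0055833 / (1 − 1.0055833^−72) = €371.92.
Over 48 months: Loan A costs 48 × €365.64 = €17,550.72; Loan B costs 48 × €371.92 + €550.00 = €18,402.16.
Loan A is cheaper by €18,402.16 − €17,550.72 = €851.44.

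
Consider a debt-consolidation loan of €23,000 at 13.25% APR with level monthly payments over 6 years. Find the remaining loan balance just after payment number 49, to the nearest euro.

With monthly rate i = 13.25%/12 = 0.0110417, the balance after k of n payments is P · [(1+i)^n − (1+i)^k] / [(1+i)^n − 1].
(1+0.0110417)^72 = 2.20481362 and (1+0.0110417)^49 = 1.71270925, so the balance is 23,000 × (2.20481362 − 1.71270925) / (2.20481362 − 1) = €9,394.32.

€9,394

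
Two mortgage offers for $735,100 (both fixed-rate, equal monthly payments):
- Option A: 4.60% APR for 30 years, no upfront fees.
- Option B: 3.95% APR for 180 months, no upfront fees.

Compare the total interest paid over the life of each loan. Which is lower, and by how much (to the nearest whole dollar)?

Option B by $381,213

Option A: monthly rate = 4.6%/12 = 0.0038333; payment = 735,100 × 0.0038333 / (1 − (1+0.0038333)^−360) = $3,768.45.
Total interest on Option A = 360 × $3,768.45 − $735,100 = $621,542.00.
Option B: monthly rate = 3.95%/12 = 0.0032917; payment = 735,100 × 0.0032917 / (1 − (1+0.0032917)^−180) = $5,419.05.
Total interest on Option B = 180 × $5,419.05 − $735,100 = $240,329.00.
Option B is lower by $381,213.00.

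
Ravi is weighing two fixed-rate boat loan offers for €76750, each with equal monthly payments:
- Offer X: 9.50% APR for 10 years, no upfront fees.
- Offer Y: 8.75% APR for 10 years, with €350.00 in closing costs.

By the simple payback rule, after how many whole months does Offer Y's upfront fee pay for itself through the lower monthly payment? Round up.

Offer X: at 9.50% the monthly rate is 0.0079167, so the payment is 76,750 × 0.0079167 / (1 − 1.0079167^−120) = €993.13.
Offer Y: monthly rate = 8.75%/12 = 0.0072917; payment = 76,750 × 0.0072917 / (1 − (1+0.0072917)^−120) = €961.88.
Monthly savings = €993.13 − €961.88 = €31.25.
Break-even = €350.00 / €31.25 = 11.20 → 12 months.

12 months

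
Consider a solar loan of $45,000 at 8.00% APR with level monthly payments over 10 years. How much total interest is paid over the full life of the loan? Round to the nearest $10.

$20,520

At 8.00% the monthly rate is 0.0066667, so the payment is 45,000 × 0.0066667 / (1 − 1.0066667^−120) = $545.97.
Total paid = 120 × $545.97 = $65,516.40; interest = $65,516.40 − $45,000 = $20,516.40.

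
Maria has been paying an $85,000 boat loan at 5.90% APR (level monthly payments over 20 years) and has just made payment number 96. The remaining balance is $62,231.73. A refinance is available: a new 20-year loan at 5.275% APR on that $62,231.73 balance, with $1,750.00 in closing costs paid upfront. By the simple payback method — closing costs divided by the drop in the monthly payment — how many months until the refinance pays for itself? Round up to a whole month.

10 months

Current payment = 85,000 × 5.9%/12 / (1 − (1+0.0049167)^−240) = $604.07.
Refinanced payment = 62,231.73 × 0.0043958 / (1 − (1+0.0043958)^−240) = $420.21.
Monthly savings = $604.07 − $420.21 = $183.86.
Break-even = $1,750.00 / $183.86 = 9.52 → 10 months.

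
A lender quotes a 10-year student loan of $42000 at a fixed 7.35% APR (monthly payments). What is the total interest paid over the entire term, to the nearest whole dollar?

$17,432

Monthly rate = 7.35%/12 = 0.0061250; payment = 42,000 × 0.0061250 / (1 − (1+0.0061250)^−120) = $495.27.
Total paid = 120 × $495.27 = $59,432.40; interest = $59,432.40 − $42,000 = $17,432.40.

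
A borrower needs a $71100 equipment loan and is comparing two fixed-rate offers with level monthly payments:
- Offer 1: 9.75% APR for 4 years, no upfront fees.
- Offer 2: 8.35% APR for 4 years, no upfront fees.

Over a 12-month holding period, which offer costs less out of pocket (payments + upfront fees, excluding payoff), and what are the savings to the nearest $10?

Offer 1: at 9.75% the monthly rate is 0.0081250, so the payment is 71,100 × 0.0081250 / (1 − 1.0081250^−48) = $1,794.76.
Offer 2: monthly rate = 8.35%/12 = 0.0069583; payment = 71,100 × 0.0069583 / (1 − (1+0.0069583)^−48) = $1,747.46.
Over 12 months: Offer 1 costs 12 × $1,794.76 = $21,537.12; Offer 2 costs 12 × $1,747.46 = $20,969.52.
Offer 2 is cheaper by $21,537.12 − $20,969.52 = $567.60.

Offer 2 by $570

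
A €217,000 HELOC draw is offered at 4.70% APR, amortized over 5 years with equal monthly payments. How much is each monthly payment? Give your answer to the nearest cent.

€4,065.30

At 4.70% the monthly rate is 0.0039167, so the payment is 217,000 × 0.0039167 / (1 − 1.0039167^−60) = €4,065.30.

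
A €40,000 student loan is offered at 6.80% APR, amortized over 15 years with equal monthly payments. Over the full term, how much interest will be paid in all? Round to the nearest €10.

€23,910

Monthly rate = 6.8%/12 = 0.0056667; payment = 40,000 × 0.0056667 / (1 − (1+0.0056667)^−180) = €355.07.
Total paid = 180 × €355.07 = €63,912.60; interest = €63,912.60 − €40,000 = €23,912.60.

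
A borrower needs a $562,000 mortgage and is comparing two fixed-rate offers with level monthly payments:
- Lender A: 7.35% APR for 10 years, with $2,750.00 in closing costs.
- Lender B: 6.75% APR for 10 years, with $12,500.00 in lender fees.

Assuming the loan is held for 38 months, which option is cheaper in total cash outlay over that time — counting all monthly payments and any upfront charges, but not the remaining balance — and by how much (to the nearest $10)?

Lender A by $3,140

Lender A: at 7.35% the monthly rate is 0.0061250, so the payment is 562,000 × 0.0061250 / (1 − 1.0061250^−120) = $6,627.12.
Lender B: monthly rate = 6.75%/12 = 0.0056250; payment = 562,000 × 0.0056250 / (1 − (1+0.0056250)^−120) = $6,453.12.
Over 38 months: Lender A costs 38 × $6,627.12 + $2,750.00 = $254,580.56; Lender B costs 38 × $6,453.12 + $12,500.00 = $257,718.56.
Lender A is cheaper by $257,718.56 − $254,580.56 = $3,138.00.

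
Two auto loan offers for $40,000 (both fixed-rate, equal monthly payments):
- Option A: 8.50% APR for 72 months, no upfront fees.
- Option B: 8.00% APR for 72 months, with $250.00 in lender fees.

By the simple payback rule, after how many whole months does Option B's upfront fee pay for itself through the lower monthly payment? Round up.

26 months

Option A: at 8.50% the monthly rate is 0.0070833, so the payment is 40,000 × 0.0070833 / (1 − 1.0070833^−72) = $711.14.
Option B: at 8.00% the monthly rate is 0.0066667, so the payment is 40,000 × 0.0066667 / (1 − 1.0066667^−72) = $701.33.
Monthly savings = $711.14 − $701.33 = $9.81.
Break-even = $250.00 / $9.81 = 25.48 → 26 months.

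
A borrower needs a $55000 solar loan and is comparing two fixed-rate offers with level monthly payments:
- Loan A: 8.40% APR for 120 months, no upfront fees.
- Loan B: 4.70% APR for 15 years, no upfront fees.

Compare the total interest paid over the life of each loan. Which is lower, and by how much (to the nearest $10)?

Loan A: at 8.40% the monthly rate is 0.0070000, so the payment is 55,000 × 0.0070000 / (1 − 1.0070000^−120) = $678.98.
Total interest on Loan A = 120 × $678.98 − $55,000 = $26,477.60.
Loan B: at 4.70% the monthly rate is 0.0039167, so the payment is 55,000 × 0.0039167 / (1 − 1.0039167^−180) = $426.39.
Total interest on Loan B = 180 × $426.39 − $55,000 = $21,750.20.
Loan B is lower by $4,727.40.

Loan B by $4,730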